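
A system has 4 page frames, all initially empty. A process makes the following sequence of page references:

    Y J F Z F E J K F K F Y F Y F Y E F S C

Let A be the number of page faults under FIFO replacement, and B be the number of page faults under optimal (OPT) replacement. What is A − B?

2

Under FIFO: F F F F . F . F . . . F F . . . . . F F → 10 faults.
Under OPT: F F F F . F . F . . . . . . . . . . F F → 8 faults.
A − B = 10 − 8 = 2.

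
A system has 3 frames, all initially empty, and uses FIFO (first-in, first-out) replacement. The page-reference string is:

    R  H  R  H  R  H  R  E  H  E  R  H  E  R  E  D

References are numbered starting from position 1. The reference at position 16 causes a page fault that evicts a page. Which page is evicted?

R

pos 1: R: miss, frames {R}
pos 2: H: miss, frames {R,H}
pos 3: R: hit
pos 4: H: hit
pos 5: R: hit
pos 6: H: hit
pos 7: R: hit
pos 8: E: miss, frames {R,H,E}
pos 9: H: hit
pos 10: E: hit
pos 11: R: hit
pos 12: H: hit
pos 13: E: hit
pos 14: R: hit
pos 15: E: hit
pos 16: D: miss, evict R, frames {H,E,D}
At position 16, page R is evicted.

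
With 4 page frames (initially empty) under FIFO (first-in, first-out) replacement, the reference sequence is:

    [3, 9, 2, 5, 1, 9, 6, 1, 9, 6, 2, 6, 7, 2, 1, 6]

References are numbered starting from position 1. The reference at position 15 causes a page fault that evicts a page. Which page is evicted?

pos 1: 3 → fault, frames [3]
pos 2: 9 → fault, frames [3, 9]
pos 3: 2 → fault, frames [3, 9, 2]
pos 4: 5 → fault, frames [3, 9, 2, 5]
pos 5: 1 → fault, evict 3, frames [9, 2, 5, 1]
pos 6: 9 → hit
pos 7: 6 → fault, evict 9, frames [2, 5, 1, 6]
pos 8: 1 → hit
pos 9: 9 → fault, evict 2, frames [5, 1, 6, 9]
pos 10: 6 → hit
pos 11: 2 → fault, evict 5, frames [1, 6, 9, 2]
pos 12: 6 → hit
pos 13: 7 → fault, evict 1, frames [6, 9, 2, 7]
pos 14: 2 → hit
pos 15: 1 → fault, evict 6, frames [9, 2, 7, 1]
At position 15, page 6 is evicted.

6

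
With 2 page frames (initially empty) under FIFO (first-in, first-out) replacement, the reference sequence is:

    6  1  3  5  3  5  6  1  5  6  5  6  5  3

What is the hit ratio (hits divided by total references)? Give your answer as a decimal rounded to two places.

6 -> fault, frames [6]
1 -> fault, frames [6, 1]
3 -> fault, evict 6, frames [1, 3]
5 -> fault, evict 1, frames [3, 5]
3 -> hit
5 -> hit
6 -> fault, evict 3, frames [5, 6]
1 -> fault, evict 5, frames [6, 1]
5 -> fault, evict 6, frames [1, 5]
6 -> fault, evict 1, frames [5, 6]
5 -> hit
6 -> hit
5 -> hit
3 -> fault, evict 5, frames [6, 3]
Hits: 5 of 14 references → 5/14 = 0.3571.

0.36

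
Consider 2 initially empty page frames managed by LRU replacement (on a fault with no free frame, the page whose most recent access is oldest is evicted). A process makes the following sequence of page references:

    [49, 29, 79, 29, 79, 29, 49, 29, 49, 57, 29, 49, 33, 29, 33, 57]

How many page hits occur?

49: miss, frames {49}
29: miss, frames {49,29}
79: miss, evict 49, frames {29,79}
29: hit
79: hit
29: hit
49: miss, evict 79, frames {29,49}
29: hit
49: hit
57: miss, evict 29, frames {49,57}
29: miss, evict 49, frames {57,29}
49: miss, evict 57, frames {29,49}
33: miss, evict 29, frames {49,33}
29: miss, evict 49, frames {33,29}
33: hit
57: miss, evict 29, frames {33,57}
Hits: 6.

6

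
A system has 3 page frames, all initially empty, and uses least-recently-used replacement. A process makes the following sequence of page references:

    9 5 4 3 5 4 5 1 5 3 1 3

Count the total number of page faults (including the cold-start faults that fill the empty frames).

9 → miss, frames [9]
5 → miss, frames [9, 5]
4 → miss, frames [9, 5, 4]
3 → miss, evict 9, frames [5, 4, 3]
5 → hit
4 → hit
5 → hit
1 → miss, evict 3, frames [4, 5, 1]
5 → hit
3 → miss, evict 4, frames [1, 5, 3]
1 → hit
3 → hit
Page faults: 6.

6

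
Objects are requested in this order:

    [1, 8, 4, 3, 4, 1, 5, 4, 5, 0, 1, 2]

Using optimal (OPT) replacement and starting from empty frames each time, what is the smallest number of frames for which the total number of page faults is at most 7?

3

f=1: 12 faults
f=2: 9 faults
f=3: 7 faults
f=4: 7 faults
f=5: 7 faults
f=6: 7 faults
f=7: 7 faults
Smallest f with faults ≤ 7 is 3.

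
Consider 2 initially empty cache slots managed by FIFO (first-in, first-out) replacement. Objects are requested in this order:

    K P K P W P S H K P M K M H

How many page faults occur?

10

K → miss, frames [K]
P → miss, frames [K, P]
K → hit
P → hit
W → miss, evict K, frames [P, W]
P → hit
S → miss, evict P, frames [W, S]
H → miss, evict W, frames [S, H]
K → miss, evict S, frames [H, K]
P → miss, evict H, frames [K, P]
M → miss, evict K, frames [P, M]
K → miss, evict P, frames [M, K]
M → hit
H → miss, evict M, frames [K, H]
Page faults: 10.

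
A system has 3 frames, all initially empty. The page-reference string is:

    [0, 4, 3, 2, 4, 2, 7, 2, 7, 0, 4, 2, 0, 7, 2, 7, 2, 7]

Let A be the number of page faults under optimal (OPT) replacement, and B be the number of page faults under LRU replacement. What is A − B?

Under OPT: F F F F . . F . . . F . . F . . . . → 7 faults.
Under LRU: F F F F . . F . . F F F . F . . . . → 9 faults.
A − B = 7 − 9 = -2.

-2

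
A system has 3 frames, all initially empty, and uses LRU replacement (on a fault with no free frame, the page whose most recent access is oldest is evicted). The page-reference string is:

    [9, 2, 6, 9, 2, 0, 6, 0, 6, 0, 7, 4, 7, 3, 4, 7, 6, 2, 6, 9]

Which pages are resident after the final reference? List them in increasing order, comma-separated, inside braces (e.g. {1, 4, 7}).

{2, 6, 9}

9 -> miss, frames {9}
2 -> miss, frames {9,2}
6 -> miss, frames {9,2,6}
9 -> hit
2 -> hit
0 -> miss, evict 6, frames {9,2,0}
6 -> miss, evict 9, frames {2,0,6}
0 -> hit
6 -> hit
0 -> hit
7 -> miss, evict 2, frames {6,0,7}
4 -> miss, evict 6, frames {0,7,4}
7 -> hit
3 -> miss, evict 0, frames {4,7,3}
4 -> hit
7 -> hit
6 -> miss, evict 3, frames {4,7,6}
2 -> miss, evict 4, frames {7,6,2}
6 -> hit
9 -> miss, evict 7, frames {2,6,9}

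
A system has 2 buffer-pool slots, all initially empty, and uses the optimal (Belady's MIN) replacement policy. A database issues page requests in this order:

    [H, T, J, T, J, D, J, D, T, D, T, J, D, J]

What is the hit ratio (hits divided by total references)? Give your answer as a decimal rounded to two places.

0.57

H -> miss, frames (H)
T -> miss, frames (H T)
J -> miss, evict H, frames (T J)
T -> hit
J -> hit
D -> miss, evict T, frames (J D)
J -> hit
D -> hit
T -> miss, evict J, frames (D T)
D -> hit
T -> hit
J -> miss, evict T, frames (D J)
D -> hit
J -> hit
Hits: 8 of 14 references → 8/14 = 0.5714.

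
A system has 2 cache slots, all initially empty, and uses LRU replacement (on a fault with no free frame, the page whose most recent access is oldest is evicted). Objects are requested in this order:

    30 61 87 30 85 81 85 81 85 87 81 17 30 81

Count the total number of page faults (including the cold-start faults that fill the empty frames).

30 → miss, frames (30)
61 → miss, frames (30 61)
87 → miss, evict 30, frames (61 87)
30 → miss, evict 61, frames (87 30)
85 → miss, evict 87, frames (30 85)
81 → miss, evict 30, frames (85 81)
85 → hit
81 → hit
85 → hit
87 → miss, evict 81, frames (85 87)
81 → miss, evict 85, frames (87 81)
17 → miss, evict 87, frames (81 17)
30 → miss, evict 81, frames (17 30)
81 → miss, evict 17, frames (30 81)
Page faults: 11.

11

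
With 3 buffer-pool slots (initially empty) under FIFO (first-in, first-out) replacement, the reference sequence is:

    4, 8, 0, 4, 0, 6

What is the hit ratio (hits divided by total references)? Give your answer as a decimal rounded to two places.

4: miss, frames [4]
8: miss, frames [4, 8]
0: miss, frames [4, 8, 0]
4: hit
0: hit
6: miss, evict 4, frames [8, 0, 6]
Hits: 2 of 6 references → 2/6 = 0.3333.

0.33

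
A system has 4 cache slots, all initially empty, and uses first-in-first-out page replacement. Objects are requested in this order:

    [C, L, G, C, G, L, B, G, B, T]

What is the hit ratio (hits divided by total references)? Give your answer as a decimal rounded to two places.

0.50

C -> miss, frames [C]
L -> miss, frames [C, L]
G -> miss, frames [C, L, G]
C -> hit
G -> hit
L -> hit
B -> miss, frames [C, L, G, B]
G -> hit
B -> hit
T -> miss, evict C, frames [L, G, B, T]
Hits: 5 of 10 references → 5/10 = 0.5000.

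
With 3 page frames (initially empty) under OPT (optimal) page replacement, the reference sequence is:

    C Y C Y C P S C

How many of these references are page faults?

4

C -> miss, frames {C}
Y -> miss, frames {C,Y}
C -> hit
Y -> hit
C -> hit
P -> miss, frames {C,Y,P}
S -> miss, evict P, frames {C,Y,S}
C -> hit
Page faults: 4.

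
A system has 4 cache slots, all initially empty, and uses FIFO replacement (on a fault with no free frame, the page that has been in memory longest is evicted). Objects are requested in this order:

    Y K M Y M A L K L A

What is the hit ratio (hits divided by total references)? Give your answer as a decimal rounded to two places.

0.50

Y -> fault, frames {Y}
K -> fault, frames {Y,K}
M -> fault, frames {Y,K,M}
Y -> hit
M -> hit
A -> fault, frames {Y,K,M,A}
L -> fault, evict Y, frames {K,M,A,L}
K -> hit
L -> hit
A -> hit
Hits: 5 of 10 references → 5/10 = 0.5000.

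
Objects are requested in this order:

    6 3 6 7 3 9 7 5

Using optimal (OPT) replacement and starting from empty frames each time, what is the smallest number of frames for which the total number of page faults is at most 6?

2

f=1: 8 faults
f=2: 5 faults
f=3: 5 faults
f=4: 5 faults
f=5: 5 faults
Smallest f with faults ≤ 6 is 2.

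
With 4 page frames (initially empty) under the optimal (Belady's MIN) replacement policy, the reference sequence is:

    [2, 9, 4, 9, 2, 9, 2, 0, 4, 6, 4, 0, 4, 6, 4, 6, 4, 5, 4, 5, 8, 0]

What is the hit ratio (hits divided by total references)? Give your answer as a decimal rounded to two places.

2: miss, frames (2)
9: miss, frames (2 9)
4: miss, frames (2 9 4)
9: hit
2: hit
9: hit
2: hit
0: miss, frames (2 9 4 0)
4: hit
6: miss, evict 9, frames (2 4 0 6)
4: hit
0: hit
4: hit
6: hit
4: hit
6: hit
4: hit
5: miss, evict 6, frames (2 4 0 5)
4: hit
5: hit
8: miss, evict 5, frames (2 4 0 8)
0: hit
Hits: 15 of 22 references → 15/22 = 0.6818.

0.68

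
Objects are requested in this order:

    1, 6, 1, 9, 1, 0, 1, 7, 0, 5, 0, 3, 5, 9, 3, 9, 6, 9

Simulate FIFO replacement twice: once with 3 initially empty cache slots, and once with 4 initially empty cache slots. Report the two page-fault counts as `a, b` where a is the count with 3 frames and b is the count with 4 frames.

11, 9

3 frames: F F . F . F F F . F F F . F . . F . → 11 faults.
4 frames: F F . F . F . F . F . F . F . . F . → 9 faults.
9 < 11: adding a frame reduced faults, as is typical.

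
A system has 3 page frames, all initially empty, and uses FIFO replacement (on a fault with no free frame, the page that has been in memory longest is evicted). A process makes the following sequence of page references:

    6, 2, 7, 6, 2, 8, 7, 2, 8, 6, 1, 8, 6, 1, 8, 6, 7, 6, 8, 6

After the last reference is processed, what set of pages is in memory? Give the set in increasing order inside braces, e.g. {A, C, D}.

{6, 7, 8}

6 → miss, frames (6)
2 → miss, frames (6 2)
7 → miss, frames (6 2 7)
6 → hit
2 → hit
8 → miss, evict 6, frames (2 7 8)
7 → hit
2 → hit
8 → hit
6 → miss, evict 2, frames (7 8 6)
1 → miss, evict 7, frames (8 6 1)
8 → hit
6 → hit
1 → hit
8 → hit
6 → hit
7 → miss, evict 8, frames (6 1 7)
6 → hit
8 → miss, evict 6, frames (1 7 8)
6 → miss, evict 1, frames (7 8 6)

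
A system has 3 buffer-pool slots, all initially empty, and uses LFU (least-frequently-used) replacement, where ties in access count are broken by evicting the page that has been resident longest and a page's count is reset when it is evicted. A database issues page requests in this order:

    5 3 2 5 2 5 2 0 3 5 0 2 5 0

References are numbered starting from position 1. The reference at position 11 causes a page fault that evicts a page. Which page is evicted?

3

pos 1: 5: miss, frames [5]
pos 2: 3: miss, frames [5, 3]
pos 3: 2: miss, frames [5, 3, 2]
pos 4: 5: hit
pos 5: 2: hit
pos 6: 5: hit
pos 7: 2: hit
pos 8: 0: miss, evict 3, frames [5, 2, 0]
pos 9: 3: miss, evict 0, frames [5, 2, 3]
pos 10: 5: hit
pos 11: 0: miss, evict 3, frames [5, 2, 0]
At position 11, page 3 is evicted.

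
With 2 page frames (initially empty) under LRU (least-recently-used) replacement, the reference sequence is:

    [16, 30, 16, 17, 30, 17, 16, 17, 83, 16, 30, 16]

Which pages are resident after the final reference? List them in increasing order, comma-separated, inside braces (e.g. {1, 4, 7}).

{16, 30}

16: miss, frames [16]
30: miss, frames [16, 30]
16: hit
17: miss, evict 30, frames [16, 17]
30: miss, evict 16, frames [17, 30]
17: hit
16: miss, evict 30, frames [17, 16]
17: hit
83: miss, evict 16, frames [17, 83]
16: miss, evict 17, frames [83, 16]
30: miss, evict 83, frames [16, 30]
16: hit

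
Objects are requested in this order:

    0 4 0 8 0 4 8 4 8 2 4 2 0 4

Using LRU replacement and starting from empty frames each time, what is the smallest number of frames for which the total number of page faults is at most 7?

3

f=1: 14 faults
f=2: 9 faults
f=3: 5 faults
f=4: 4 faults
Smallest f with faults ≤ 7 is 3.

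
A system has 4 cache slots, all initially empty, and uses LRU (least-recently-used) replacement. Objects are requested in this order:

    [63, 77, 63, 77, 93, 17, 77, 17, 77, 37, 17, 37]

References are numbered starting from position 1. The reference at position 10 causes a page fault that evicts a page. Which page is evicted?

pos 1: 63 → fault, frames (63)
pos 2: 77 → fault, frames (63 77)
pos 3: 63 → hit
pos 4: 77 → hit
pos 5: 93 → fault, frames (63 77 93)
pos 6: 17 → fault, frames (63 77 93 17)
pos 7: 77 → hit
pos 8: 17 → hit
pos 9: 77 → hit
pos 10: 37 → fault, evict 63, frames (93 17 77 37)
At position 10, page 63 is evicted.

63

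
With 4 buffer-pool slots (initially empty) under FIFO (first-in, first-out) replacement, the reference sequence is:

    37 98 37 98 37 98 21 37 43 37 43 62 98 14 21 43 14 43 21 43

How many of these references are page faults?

37 → fault, frames {37}
98 → fault, frames {37,98}
37 → hit
98 → hit
37 → hit
98 → hit
21 → fault, frames {37,98,21}
37 → hit
43 → fault, frames {37,98,21,43}
37 → hit
43 → hit
62 → fault, evict 37, frames {98,21,43,62}
98 → hit
14 → fault, evict 98, frames {21,43,62,14}
21 → hit
43 → hit
14 → hit
43 → hit
21 → hit
43 → hit
Page faults: 6.

6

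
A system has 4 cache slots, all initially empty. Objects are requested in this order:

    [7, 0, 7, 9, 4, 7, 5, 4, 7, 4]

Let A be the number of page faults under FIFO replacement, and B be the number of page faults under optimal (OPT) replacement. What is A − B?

Under FIFO: F F . F F . F . F . → 6 faults.
Under OPT: F F . F F . F . . . → 5 faults.
A − B = 6 − 5 = 1.

1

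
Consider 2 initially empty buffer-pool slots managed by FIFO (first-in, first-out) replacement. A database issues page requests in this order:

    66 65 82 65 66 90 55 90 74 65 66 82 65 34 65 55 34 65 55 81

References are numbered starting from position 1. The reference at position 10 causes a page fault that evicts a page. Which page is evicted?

pos 1: 66: miss, frames (66)
pos 2: 65: miss, frames (66 65)
pos 3: 82: miss, evict 66, frames (65 82)
pos 4: 65: hit
pos 5: 66: miss, evict 65, frames (82 66)
pos 6: 90: miss, evict 82, frames (66 90)
pos 7: 55: miss, evict 66, frames (90 55)
pos 8: 90: hit
pos 9: 74: miss, evict 90, frames (55 74)
pos 10: 65: miss, evict 55, frames (74 65)
At position 10, page 55 is evicted.

55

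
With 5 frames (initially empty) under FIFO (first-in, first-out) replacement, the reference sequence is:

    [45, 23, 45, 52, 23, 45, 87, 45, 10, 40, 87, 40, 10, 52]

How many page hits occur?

8

45 -> miss, frames [45]
23 -> miss, frames [45, 23]
45 -> hit
52 -> miss, frames [45, 23, 52]
23 -> hit
45 -> hit
87 -> miss, frames [45, 23, 52, 87]
45 -> hit
10 -> miss, frames [45, 23, 52, 87, 10]
40 -> miss, evict 45, frames [23, 52, 87, 10, 40]
87 -> hit
40 -> hit
10 -> hit
52 -> hit
Hits: 8.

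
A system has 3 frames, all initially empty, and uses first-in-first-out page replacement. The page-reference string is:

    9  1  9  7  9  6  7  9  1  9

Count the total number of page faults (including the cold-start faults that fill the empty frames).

9 -> fault, frames (9)
1 -> fault, frames (9 1)
9 -> hit
7 -> fault, frames (9 1 7)
9 -> hit
6 -> fault, evict 9, frames (1 7 6)
7 -> hit
9 -> fault, evict 1, frames (7 6 9)
1 -> fault, evict 7, frames (6 9 1)
9 -> hit
Page faults: 6.

6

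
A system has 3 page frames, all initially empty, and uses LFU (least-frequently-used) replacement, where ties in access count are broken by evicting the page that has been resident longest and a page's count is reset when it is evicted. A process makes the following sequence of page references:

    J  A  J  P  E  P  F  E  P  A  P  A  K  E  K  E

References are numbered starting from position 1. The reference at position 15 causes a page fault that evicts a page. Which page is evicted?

E

pos 1: J: fault, frames (J)
pos 2: A: fault, frames (J A)
pos 3: J: hit
pos 4: P: fault, frames (J A P)
pos 5: E: fault, evict A, frames (J P E)
pos 6: P: hit
pos 7: F: fault, evict E, frames (J P F)
pos 8: E: fault, evict F, frames (J P E)
pos 9: P: hit
pos 10: A: fault, evict E, frames (J P A)
pos 11: P: hit
pos 12: A: hit
pos 13: K: fault, evict J, frames (P A K)
pos 14: E: fault, evict K, frames (P A E)
pos 15: K: fault, evict E, frames (P A K)
At position 15, page E is evicted.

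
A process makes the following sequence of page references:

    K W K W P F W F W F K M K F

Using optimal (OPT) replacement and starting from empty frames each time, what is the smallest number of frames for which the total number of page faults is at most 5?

3

f=1: 14 faults
f=2: 7 faults
f=3: 5 faults
f=4: 5 faults
f=5: 5 faults
Smallest f with faults ≤ 5 is 3.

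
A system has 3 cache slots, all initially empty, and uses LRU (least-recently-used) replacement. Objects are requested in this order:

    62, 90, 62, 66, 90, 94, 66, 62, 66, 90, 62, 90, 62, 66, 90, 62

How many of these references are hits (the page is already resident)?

10

62 → miss, frames (62)
90 → miss, frames (62 90)
62 → hit
66 → miss, frames (90 62 66)
90 → hit
94 → miss, evict 62, frames (66 90 94)
66 → hit
62 → miss, evict 90, frames (94 66 62)
66 → hit
90 → miss, evict 94, frames (62 66 90)
62 → hit
90 → hit
62 → hit
66 → hit
90 → hit
62 → hit
Hits: 10.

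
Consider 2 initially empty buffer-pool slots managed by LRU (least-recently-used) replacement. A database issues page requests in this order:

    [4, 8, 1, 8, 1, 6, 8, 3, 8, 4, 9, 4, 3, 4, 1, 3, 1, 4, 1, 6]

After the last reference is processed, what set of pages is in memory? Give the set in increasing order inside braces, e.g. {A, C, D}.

{1, 6}

4: miss, frames [4]
8: miss, frames [4, 8]
1: miss, evict 4, frames [8, 1]
8: hit
1: hit
6: miss, evict 8, frames [1, 6]
8: miss, evict 1, frames [6, 8]
3: miss, evict 6, frames [8, 3]
8: hit
4: miss, evict 3, frames [8, 4]
9: miss, evict 8, frames [4, 9]
4: hit
3: miss, evict 9, frames [4, 3]
4: hit
1: miss, evict 3, frames [4, 1]
3: miss, evict 4, frames [1, 3]
1: hit
4: miss, evict 3, frames [1, 4]
1: hit
6: miss, evict 4, frames [1, 6]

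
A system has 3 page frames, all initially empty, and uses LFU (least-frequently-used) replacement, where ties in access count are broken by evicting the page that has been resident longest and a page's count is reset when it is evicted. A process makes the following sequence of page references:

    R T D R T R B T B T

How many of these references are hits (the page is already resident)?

6

R -> fault, frames [R]
T -> fault, frames [R, T]
D -> fault, frames [R, T, D]
R -> hit
T -> hit
R -> hit
B -> fault, evict D, frames [R, T, B]
T -> hit
B -> hit
T -> hit
Hits: 6.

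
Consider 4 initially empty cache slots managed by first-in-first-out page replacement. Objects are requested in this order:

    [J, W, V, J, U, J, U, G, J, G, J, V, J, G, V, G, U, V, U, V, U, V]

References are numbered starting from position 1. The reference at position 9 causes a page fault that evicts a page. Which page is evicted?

pos 1: J: miss, frames {J}
pos 2: W: miss, frames {J,W}
pos 3: V: miss, frames {J,W,V}
pos 4: J: hit
pos 5: U: miss, frames {J,W,V,U}
pos 6: J: hit
pos 7: U: hit
pos 8: G: miss, evict J, frames {W,V,U,G}
pos 9: J: miss, evict W, frames {V,U,G,J}
At position 9, page W is evicted.

W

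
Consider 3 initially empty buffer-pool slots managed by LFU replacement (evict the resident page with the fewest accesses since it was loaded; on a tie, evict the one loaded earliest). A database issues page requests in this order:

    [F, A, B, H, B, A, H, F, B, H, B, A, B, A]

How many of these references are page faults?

6

F -> fault, frames [F]
A -> fault, frames [F, A]
B -> fault, frames [F, A, B]
H -> fault, evict F, frames [A, B, H]
B -> hit
A -> hit
H -> hit
F -> fault, evict A, frames [B, H, F]
B -> hit
H -> hit
B -> hit
A -> fault, evict F, frames [B, H, A]
B -> hit
A -> hit
Page faults: 6.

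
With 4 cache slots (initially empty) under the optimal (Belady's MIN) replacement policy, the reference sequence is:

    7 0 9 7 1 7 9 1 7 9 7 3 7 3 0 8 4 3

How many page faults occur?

7

7: fault, frames [7]
0: fault, frames [7, 0]
9: fault, frames [7, 0, 9]
7: hit
1: fault, frames [7, 0, 9, 1]
7: hit
9: hit
1: hit
7: hit
9: hit
7: hit
3: fault, evict 1, frames [7, 0, 9, 3]
7: hit
3: hit
0: hit
8: fault, evict 9, frames [7, 0, 3, 8]
4: fault, evict 8, frames [7, 0, 3, 4]
3: hit
Page faults: 7.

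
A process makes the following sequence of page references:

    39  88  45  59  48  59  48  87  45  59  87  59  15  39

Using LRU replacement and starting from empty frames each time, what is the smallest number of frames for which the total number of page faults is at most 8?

f=1: 14 faults
f=2: 11 faults
f=3: 10 faults
f=4: 8 faults
f=5: 8 faults
f=6: 8 faults
f=7: 7 faults
Smallest f with faults ≤ 8 is 4.

4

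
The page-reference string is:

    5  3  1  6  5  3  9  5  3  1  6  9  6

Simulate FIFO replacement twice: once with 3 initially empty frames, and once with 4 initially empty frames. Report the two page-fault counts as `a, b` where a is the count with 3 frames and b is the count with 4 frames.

9, 10

3 frames: F F F F F F F . . F F . . → 9 faults.
4 frames: F F F F . . F F F F F F . → 10 faults.
10 > 9: adding a frame increased faults — Belady's anomaly.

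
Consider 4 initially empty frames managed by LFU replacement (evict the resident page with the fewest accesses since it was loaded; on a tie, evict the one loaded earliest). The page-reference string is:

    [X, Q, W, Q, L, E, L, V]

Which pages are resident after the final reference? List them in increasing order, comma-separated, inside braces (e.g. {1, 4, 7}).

X -> miss, frames [X]
Q -> miss, frames [X, Q]
W -> miss, frames [X, Q, W]
Q -> hit
L -> miss, frames [X, Q, W, L]
E -> miss, evict X, frames [Q, W, L, E]
L -> hit
V -> miss, evict W, frames [Q, L, E, V]

{E, L, Q, V}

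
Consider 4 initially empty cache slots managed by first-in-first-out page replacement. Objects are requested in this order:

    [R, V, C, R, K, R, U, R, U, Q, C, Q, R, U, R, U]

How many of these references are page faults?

R -> miss, frames [R]
V -> miss, frames [R, V]
C -> miss, frames [R, V, C]
R -> hit
K -> miss, frames [R, V, C, K]
R -> hit
U -> miss, evict R, frames [V, C, K, U]
R -> miss, evict V, frames [C, K, U, R]
U -> hit
Q -> miss, evict C, frames [K, U, R, Q]
C -> miss, evict K, frames [U, R, Q, C]
Q -> hit
R -> hit
U -> hit
R -> hit
U -> hit
Page faults: 8.

8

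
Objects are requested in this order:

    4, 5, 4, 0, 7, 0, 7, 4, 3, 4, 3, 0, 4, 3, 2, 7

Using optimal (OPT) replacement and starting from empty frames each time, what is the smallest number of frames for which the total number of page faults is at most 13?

f=1: 16 faults
f=2: 10 faults
f=3: 7 faults
f=4: 6 faults
f=5: 6 faults
f=6: 6 faults
Smallest f with faults ≤ 13 is 2.

2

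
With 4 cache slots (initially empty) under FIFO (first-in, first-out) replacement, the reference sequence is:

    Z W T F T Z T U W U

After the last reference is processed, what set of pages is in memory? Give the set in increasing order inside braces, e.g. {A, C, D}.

{F, T, U, W}

Z: fault, frames [Z]
W: fault, frames [Z, W]
T: fault, frames [Z, W, T]
F: fault, frames [Z, W, T, F]
T: hit
Z: hit
T: hit
U: fault, evict Z, frames [W, T, F, U]
W: hit
U: hit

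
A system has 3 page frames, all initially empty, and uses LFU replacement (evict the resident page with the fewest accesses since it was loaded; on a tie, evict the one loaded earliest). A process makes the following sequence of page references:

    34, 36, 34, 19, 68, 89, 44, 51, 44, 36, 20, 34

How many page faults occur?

9

34: miss, frames {34}
36: miss, frames {34,36}
34: hit
19: miss, frames {34,36,19}
68: miss, evict 36, frames {34,19,68}
89: miss, evict 19, frames {34,68,89}
44: miss, evict 68, frames {34,89,44}
51: miss, evict 89, frames {34,44,51}
44: hit
36: miss, evict 51, frames {34,44,36}
20: miss, evict 36, frames {34,44,20}
34: hit
Page faults: 9.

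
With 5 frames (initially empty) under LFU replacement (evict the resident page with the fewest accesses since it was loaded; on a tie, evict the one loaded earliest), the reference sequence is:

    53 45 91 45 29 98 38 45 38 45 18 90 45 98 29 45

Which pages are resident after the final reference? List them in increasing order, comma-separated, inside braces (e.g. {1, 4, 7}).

{29, 38, 45, 90, 98}

53: fault, frames [53]
45: fault, frames [53, 45]
91: fault, frames [53, 45, 91]
45: hit
29: fault, frames [53, 45, 91, 29]
98: fault, frames [53, 45, 91, 29, 98]
38: fault, evict 53, frames [45, 91, 29, 98, 38]
45: hit
38: hit
45: hit
18: fault, evict 91, frames [45, 29, 98, 38, 18]
90: fault, evict 29, frames [45, 98, 38, 18, 90]
45: hit
98: hit
29: fault, evict 18, frames [45, 98, 38, 90, 29]
45: hit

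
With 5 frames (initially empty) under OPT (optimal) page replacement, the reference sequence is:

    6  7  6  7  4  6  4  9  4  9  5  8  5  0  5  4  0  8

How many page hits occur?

6 -> fault, frames [6]
7 -> fault, frames [6, 7]
6 -> hit
7 -> hit
4 -> fault, frames [6, 7, 4]
6 -> hit
4 -> hit
9 -> fault, frames [6, 7, 4, 9]
4 -> hit
9 -> hit
5 -> fault, frames [6, 7, 4, 9, 5]
8 -> fault, evict 9, frames [6, 7, 4, 5, 8]
5 -> hit
0 -> fault, evict 7, frames [6, 4, 5, 8, 0]
5 -> hit
4 -> hit
0 -> hit
8 -> hit
Hits: 11.

11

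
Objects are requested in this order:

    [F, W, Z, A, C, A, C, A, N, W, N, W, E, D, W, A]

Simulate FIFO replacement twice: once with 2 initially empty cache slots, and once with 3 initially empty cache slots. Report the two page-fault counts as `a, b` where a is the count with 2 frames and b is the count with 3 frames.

11, 10

2 frames: F F F F F . . . F F . . F F F F → 11 faults.
3 frames: F F F F F . . . F F . . F F . F → 10 faults.
10 < 11: adding a frame reduced faults, as is typical.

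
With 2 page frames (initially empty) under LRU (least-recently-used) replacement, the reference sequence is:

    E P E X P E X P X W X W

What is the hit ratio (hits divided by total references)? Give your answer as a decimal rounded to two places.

E → fault, frames (E)
P → fault, frames (E P)
E → hit
X → fault, evict P, frames (E X)
P → fault, evict E, frames (X P)
E → fault, evict X, frames (P E)
X → fault, evict P, frames (E X)
P → fault, evict E, frames (X P)
X → hit
W → fault, evict P, frames (X W)
X → hit
W → hit
Hits: 4 of 12 references → 4/12 = 0.3333.

0.33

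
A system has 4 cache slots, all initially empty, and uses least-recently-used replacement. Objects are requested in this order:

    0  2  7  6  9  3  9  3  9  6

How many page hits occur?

4

0: fault, frames [0]
2: fault, frames [0, 2]
7: fault, frames [0, 2, 7]
6: fault, frames [0, 2, 7, 6]
9: fault, evict 0, frames [2, 7, 6, 9]
3: fault, evict 2, frames [7, 6, 9, 3]
9: hit
3: hit
9: hit
6: hit
Hits: 4.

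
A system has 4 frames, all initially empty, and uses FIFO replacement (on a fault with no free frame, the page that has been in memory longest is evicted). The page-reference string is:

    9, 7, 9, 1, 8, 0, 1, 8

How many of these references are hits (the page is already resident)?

9 -> fault, frames {9}
7 -> fault, frames {9,7}
9 -> hit
1 -> fault, frames {9,7,1}
8 -> fault, frames {9,7,1,8}
0 -> fault, evict 9, frames {7,1,8,0}
1 -> hit
8 -> hit
Hits: 3.

3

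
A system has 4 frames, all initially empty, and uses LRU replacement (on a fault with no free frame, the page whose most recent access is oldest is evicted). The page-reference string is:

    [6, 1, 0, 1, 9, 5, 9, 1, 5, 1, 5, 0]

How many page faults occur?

6: fault, frames {6}
1: fault, frames {6,1}
0: fault, frames {6,1,0}
1: hit
9: fault, frames {6,0,1,9}
5: fault, evict 6, frames {0,1,9,5}
9: hit
1: hit
5: hit
1: hit
5: hit
0: hit
Page faults: 5.

5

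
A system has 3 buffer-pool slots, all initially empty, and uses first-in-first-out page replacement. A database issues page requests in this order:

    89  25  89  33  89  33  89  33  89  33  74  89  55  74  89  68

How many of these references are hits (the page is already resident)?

89: fault, frames {89}
25: fault, frames {89,25}
89: hit
33: fault, frames {89,25,33}
89: hit
33: hit
89: hit
33: hit
89: hit
33: hit
74: fault, evict 89, frames {25,33,74}
89: fault, evict 25, frames {33,74,89}
55: fault, evict 33, frames {74,89,55}
74: hit
89: hit
68: fault, evict 74, frames {89,55,68}
Hits: 9.

9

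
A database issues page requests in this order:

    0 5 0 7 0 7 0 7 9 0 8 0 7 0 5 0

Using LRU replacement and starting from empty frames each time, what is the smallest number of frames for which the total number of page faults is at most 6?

f=1: 16 faults
f=2: 8 faults
f=3: 7 faults
f=4: 6 faults
f=5: 5 faults
Smallest f with faults ≤ 6 is 4.

4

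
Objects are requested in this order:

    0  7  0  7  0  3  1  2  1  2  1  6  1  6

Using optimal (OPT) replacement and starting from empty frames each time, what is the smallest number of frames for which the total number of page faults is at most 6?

f=1: 14 faults
f=2: 6 faults
f=3: 6 faults
f=4: 6 faults
f=5: 6 faults
f=6: 6 faults
Smallest f with faults ≤ 6 is 2.

2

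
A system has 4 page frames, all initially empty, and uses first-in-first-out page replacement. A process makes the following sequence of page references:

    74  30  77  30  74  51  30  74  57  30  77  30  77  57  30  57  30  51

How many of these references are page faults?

74 -> miss, frames {74}
30 -> miss, frames {74,30}
77 -> miss, frames {74,30,77}
30 -> hit
74 -> hit
51 -> miss, frames {74,30,77,51}
30 -> hit
74 -> hit
57 -> miss, evict 74, frames {30,77,51,57}
30 -> hit
77 -> hit
30 -> hit
77 -> hit
57 -> hit
30 -> hit
57 -> hit
30 -> hit
51 -> hit
Page faults: 5.

5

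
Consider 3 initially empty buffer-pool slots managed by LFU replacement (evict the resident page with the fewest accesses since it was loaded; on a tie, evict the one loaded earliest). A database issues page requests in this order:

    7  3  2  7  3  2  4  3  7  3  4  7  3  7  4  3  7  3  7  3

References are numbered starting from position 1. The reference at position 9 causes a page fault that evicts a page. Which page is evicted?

4

pos 1: 7 → fault, frames {7}
pos 2: 3 → fault, frames {7,3}
pos 3: 2 → fault, frames {7,3,2}
pos 4: 7 → hit
pos 5: 3 → hit
pos 6: 2 → hit
pos 7: 4 → fault, evict 7, frames {3,2,4}
pos 8: 3 → hit
pos 9: 7 → fault, evict 4, frames {3,2,7}
At position 9, page 4 is evicted.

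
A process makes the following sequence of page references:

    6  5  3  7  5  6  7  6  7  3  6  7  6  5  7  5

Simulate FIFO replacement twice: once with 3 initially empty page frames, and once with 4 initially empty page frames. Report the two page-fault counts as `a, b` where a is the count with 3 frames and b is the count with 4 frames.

6, 4

3 frames: F F F F . F . . . . . . . F . . → 6 faults.
4 frames: F F F F . . . . . . . . . . . . → 4 faults.
4 < 6: adding a frame reduced faults, as is typical.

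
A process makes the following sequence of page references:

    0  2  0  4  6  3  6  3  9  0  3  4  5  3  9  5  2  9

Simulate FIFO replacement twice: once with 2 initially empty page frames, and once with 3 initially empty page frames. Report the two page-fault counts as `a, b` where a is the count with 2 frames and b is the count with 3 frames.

2 frames: F F . F F F . . F F F F F F F F F F → 15 faults.
3 frames: F F . F F F . . F F . F F F F . F . → 12 faults.
12 < 15: adding a frame reduced faults, as is typical.

15, 12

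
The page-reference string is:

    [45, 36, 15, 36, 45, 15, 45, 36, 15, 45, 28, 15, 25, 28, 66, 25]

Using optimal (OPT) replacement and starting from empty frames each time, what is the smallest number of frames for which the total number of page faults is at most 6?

3

f=1: 16 faults
f=2: 9 faults
f=3: 6 faults
f=4: 6 faults
f=5: 6 faults
f=6: 6 faults
Smallest f with faults ≤ 6 is 3.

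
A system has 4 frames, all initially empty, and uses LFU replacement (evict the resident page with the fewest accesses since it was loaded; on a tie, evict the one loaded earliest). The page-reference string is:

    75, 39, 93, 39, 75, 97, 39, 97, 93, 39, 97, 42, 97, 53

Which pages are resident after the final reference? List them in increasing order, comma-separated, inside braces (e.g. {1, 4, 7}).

{39, 53, 93, 97}

75 -> miss, frames (75)
39 -> miss, frames (75 39)
93 -> miss, frames (75 39 93)
39 -> hit
75 -> hit
97 -> miss, frames (75 39 93 97)
39 -> hit
97 -> hit
93 -> hit
39 -> hit
97 -> hit
42 -> miss, evict 75, frames (39 93 97 42)
97 -> hit
53 -> miss, evict 42, frames (39 93 97 53)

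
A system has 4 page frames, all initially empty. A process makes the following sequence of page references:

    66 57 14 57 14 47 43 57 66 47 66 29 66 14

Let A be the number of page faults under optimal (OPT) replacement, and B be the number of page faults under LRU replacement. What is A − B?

-1

Under OPT: F F F . . F F . . . . F . F → 7 faults.
Under LRU: F F F . . F F . F . . F . F → 8 faults.
A − B = 7 − 8 = -1.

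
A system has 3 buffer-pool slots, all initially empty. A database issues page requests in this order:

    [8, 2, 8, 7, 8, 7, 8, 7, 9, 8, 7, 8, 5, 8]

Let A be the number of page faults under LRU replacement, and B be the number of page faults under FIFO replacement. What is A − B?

-1

Under LRU: F F . F . . . . F . . . F . → 5 faults.
Under FIFO: F F . F . . . . F F . . F . → 6 faults.
A − B = 5 − 6 = -1.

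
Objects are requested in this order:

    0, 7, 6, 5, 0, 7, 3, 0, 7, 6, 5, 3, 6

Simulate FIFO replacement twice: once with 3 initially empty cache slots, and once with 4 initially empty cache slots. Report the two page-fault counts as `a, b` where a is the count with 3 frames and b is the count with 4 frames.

9, 10

3 frames: F F F F F F F . . F F . . → 9 faults.
4 frames: F F F F . . F F F F F F . → 10 faults.
10 > 9: adding a frame increased faults — Belady's anomaly.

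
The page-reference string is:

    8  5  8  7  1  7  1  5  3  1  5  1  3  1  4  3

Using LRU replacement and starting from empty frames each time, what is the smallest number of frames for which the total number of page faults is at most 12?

2

f=1: 16 faults
f=2: 11 faults
f=3: 7 faults
f=4: 6 faults
f=5: 6 faults
f=6: 6 faults
Smallest f with faults ≤ 12 is 2.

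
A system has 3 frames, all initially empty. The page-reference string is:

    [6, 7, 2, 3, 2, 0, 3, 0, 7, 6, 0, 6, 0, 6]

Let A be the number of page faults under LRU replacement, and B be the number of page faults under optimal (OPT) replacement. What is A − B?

1

Under LRU: F F F F . F . . F F . . . . → 7 faults.
Under OPT: F F F F . F . . . F . . . . → 6 faults.
A − B = 7 − 6 = 1.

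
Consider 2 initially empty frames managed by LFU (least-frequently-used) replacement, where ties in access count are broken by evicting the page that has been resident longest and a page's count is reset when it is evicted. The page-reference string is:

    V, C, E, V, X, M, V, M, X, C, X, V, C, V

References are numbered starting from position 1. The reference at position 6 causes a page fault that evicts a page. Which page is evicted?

pos 1: V: miss, frames {V}
pos 2: C: miss, frames {V,C}
pos 3: E: miss, evict V, frames {C,E}
pos 4: V: miss, evict C, frames {E,V}
pos 5: X: miss, evict E, frames {V,X}
pos 6: M: miss, evict V, frames {X,M}
At position 6, page V is evicted.

V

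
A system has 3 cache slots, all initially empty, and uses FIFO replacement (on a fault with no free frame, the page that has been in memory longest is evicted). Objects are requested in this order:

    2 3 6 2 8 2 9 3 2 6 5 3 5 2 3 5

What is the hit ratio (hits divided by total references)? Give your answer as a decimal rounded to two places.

2 → miss, frames (2)
3 → miss, frames (2 3)
6 → miss, frames (2 3 6)
2 → hit
8 → miss, evict 2, frames (3 6 8)
2 → miss, evict 3, frames (6 8 2)
9 → miss, evict 6, frames (8 2 9)
3 → miss, evict 8, frames (2 9 3)
2 → hit
6 → miss, evict 2, frames (9 3 6)
5 → miss, evict 9, frames (3 6 5)
3 → hit
5 → hit
2 → miss, evict 3, frames (6 5 2)
3 → miss, evict 6, frames (5 2 3)
5 → hit
Hits: 5 of 16 references → 5/16 = 0.3125.

0.31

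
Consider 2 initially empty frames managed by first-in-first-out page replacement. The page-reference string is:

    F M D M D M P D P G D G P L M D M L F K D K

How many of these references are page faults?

F: fault, frames {F}
M: fault, frames {F,M}
D: fault, evict F, frames {M,D}
M: hit
D: hit
M: hit
P: fault, evict M, frames {D,P}
D: hit
P: hit
G: fault, evict D, frames {P,G}
D: fault, evict P, frames {G,D}
G: hit
P: fault, evict G, frames {D,P}
L: fault, evict D, frames {P,L}
M: fault, evict P, frames {L,M}
D: fault, evict L, frames {M,D}
M: hit
L: fault, evict M, frames {D,L}
F: fault, evict D, frames {L,F}
K: fault, evict L, frames {F,K}
D: fault, evict F, frames {K,D}
K: hit
Page faults: 14.

14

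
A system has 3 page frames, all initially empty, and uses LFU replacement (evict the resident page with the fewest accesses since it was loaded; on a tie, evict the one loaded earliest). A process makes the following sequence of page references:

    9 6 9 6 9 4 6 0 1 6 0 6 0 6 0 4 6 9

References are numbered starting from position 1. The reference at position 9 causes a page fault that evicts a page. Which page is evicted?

0

pos 1: 9 → fault, frames (9)
pos 2: 6 → fault, frames (9 6)
pos 3: 9 → hit
pos 4: 6 → hit
pos 5: 9 → hit
pos 6: 4 → fault, frames (9 6 4)
pos 7: 6 → hit
pos 8: 0 → fault, evict 4, frames (9 6 0)
pos 9: 1 → fault, evict 0, frames (9 6 1)
At position 9, page 0 is evicted.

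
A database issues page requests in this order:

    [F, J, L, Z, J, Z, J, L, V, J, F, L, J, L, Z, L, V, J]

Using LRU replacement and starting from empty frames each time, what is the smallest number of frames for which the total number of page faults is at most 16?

f=1: 18 faults
f=2: 14 faults
f=3: 10 faults
f=4: 8 faults
f=5: 5 faults
Smallest f with faults ≤ 16 is 2.

2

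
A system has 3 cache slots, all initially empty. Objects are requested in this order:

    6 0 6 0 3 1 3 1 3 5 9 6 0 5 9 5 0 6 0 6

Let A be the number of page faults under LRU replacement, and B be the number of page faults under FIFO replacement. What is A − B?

Under LRU: F F . . F F . . . F F F F F F . . F . . → 11 faults.
Under FIFO: F F . . F F . . . F F F F F F . . F F . → 12 faults.
A − B = 11 − 12 = -1.

-1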